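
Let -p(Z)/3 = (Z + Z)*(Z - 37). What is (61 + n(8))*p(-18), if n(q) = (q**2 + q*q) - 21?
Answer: -997920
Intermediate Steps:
p(Z) = -6*Z*(-37 + Z) (p(Z) = -3*(Z + Z)*(Z - 37) = -3*2*Z*(-37 + Z) = -6*Z*(-37 + Z))
n(q) = -21 + 2*q**2 (n(q) = (q**2 + q**2) - 21 = 2*q**2 - 21 = -21 + 2*q**2)
(61 + n(8))*p(-18) = (61 + (-21 + 2*8**2))*(6*(-18)*(37 - 1*(-18))) = (61 + (-21 + 2*64))*(6*(-18)*(37 + 18)) = (61 + (-21 + 128))*(6*(-18)*55) = (61 + 107)*(-5940) = 168*(-5940) = -997920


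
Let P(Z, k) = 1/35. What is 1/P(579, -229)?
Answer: 35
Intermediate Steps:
P(Z, k) = 1/35
1/P(579, -229) = 1/(1/35) = 35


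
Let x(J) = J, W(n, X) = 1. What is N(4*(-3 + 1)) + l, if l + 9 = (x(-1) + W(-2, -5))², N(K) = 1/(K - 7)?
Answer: -136/15 ≈ -9.0667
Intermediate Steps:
N(K) = 1/(-7 + K)
l = -9 (l = -9 + (-1 + 1)² = -9 + 0² = -9 + 0 = -9)
N(4*(-3 + 1)) + l = 1/(-7 + 4*(-3 + 1)) - 9 = 1/(-7 + 4*(-2)) - 9 = 1/(-7 - 8) - 9 = 1/(-15) - 9 = -1/15 - 9 = -136/15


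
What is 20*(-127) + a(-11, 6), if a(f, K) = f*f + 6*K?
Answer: -2383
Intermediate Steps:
a(f, K) = f² + 6*K
20*(-127) + a(-11, 6) = 20*(-127) + ((-11)² + 6*6) = -2540 + (121 + 36) = -2540 + 157 = -2383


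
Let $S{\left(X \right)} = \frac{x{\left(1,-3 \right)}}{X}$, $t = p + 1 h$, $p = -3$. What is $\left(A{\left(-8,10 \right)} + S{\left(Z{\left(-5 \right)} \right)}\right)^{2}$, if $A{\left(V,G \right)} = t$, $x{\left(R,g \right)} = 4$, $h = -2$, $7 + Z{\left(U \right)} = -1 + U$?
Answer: $\frac{4761}{169} \approx 28.172$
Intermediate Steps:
$Z{\left(U \right)} = -8 + U$ ($Z{\left(U \right)} = -7 + \left(-1 + U\right) = -8 + U$)
$t = -5$ ($t = -3 + 1 \left(-2\right) = -3 - 2 = -5$)
$A{\left(V,G \right)} = -5$
$S{\left(X \right)} = \frac{4}{X}$
$\left(A{\left(-8,10 \right)} + S{\left(Z{\left(-5 \right)} \right)}\right)^{2} = \left(-5 + \frac{4}{-8 - 5}\right)^{2} = \left(-5 + \frac{4}{-13}\right)^{2} = \left(-5 + 4 \left(- \frac{1}{13}\right)\right)^{2} = \left(-5 - \frac{4}{13}\right)^{2} = \left(- \frac{69}{13}\right)^{2} = \frac{4761}{169}$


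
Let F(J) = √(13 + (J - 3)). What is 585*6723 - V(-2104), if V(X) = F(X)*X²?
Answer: 3932955 - 4426816*I*√2094 ≈ 3.933e+6 - 2.0257e+8*I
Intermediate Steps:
F(J) = √(10 + J) (F(J) = √(13 + (-3 + J)) = √(10 + J))
V(X) = X²*√(10 + X) (V(X) = √(10 + X)*X² = X²*√(10 + X))
585*6723 - V(-2104) = 585*6723 - (-2104)²*√(10 - 2104) = 3932955 - 4426816*√(-2094) = 3932955 - 4426816*I*√2094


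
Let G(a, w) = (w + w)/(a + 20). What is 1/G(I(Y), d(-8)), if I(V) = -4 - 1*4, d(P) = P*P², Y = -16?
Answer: -3/256 ≈ -0.011719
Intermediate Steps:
d(P) = P³
I(V) = -8 (I(V) = -4 - 4 = -8)
G(a, w) = 2*w/(20 + a) (G(a, w) = (2*w)/(20 + a) = 2*w/(20 + a))
1/G(I(Y), d(-8)) = 1/(2*(-8)³/(20 - 8)) = 1/(2*(-512)/12) = 1/(2*(-512)*(1/12)) = 1/(-256/3) = -3/256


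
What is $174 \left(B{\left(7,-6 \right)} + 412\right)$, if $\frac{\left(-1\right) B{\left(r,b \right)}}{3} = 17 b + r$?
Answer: $121278$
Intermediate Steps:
$B{\left(r,b \right)} = - 51 b - 3 r$ ($B{\left(r,b \right)} = - 3 \left(17 b + r\right) = - 3 \left(r + 17 b\right) = - 51 b - 3 r$)
$174 \left(B{\left(7,-6 \right)} + 412\right) = 174 \left(\left(\left(-51\right) \left(-6\right) - 21\right) + 412\right) = 174 \left(\left(306 - 21\right) + 412\right) = 174 \left(285 + 412\right) = 174 \cdot 697 = 121278$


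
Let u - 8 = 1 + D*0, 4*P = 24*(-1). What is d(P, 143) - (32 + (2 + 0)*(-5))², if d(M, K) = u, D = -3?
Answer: -475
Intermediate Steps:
P = -6 (P = (24*(-1))/4 = (¼)*(-24) = -6)
u = 9 (u = 8 + (1 - 3*0) = 8 + (1 + 0) = 8 + 1 = 9)
d(M, K) = 9
d(P, 143) - (32 + (2 + 0)*(-5))² = 9 - (32 + (2 + 0)*(-5))² = 9 - (32 + 2*(-5))² = 9 - (32 - 10)² = 9 - 1*22² = 9 - 1*484 = 9 - 484 = -475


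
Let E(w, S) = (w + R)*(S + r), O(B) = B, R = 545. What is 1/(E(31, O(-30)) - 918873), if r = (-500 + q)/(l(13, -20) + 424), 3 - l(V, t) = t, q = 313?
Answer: -149/139522701 ≈ -1.0679e-6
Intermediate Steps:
l(V, t) = 3 - t
r = -187/447 (r = (-500 + 313)/((3 - 1*(-20)) + 424) = -187/((3 + 20) + 424) = -187/(23 + 424) = -187/447 ≈ -0.41834)
E(w, S) = (545 + w)*(-187/447 + S) (E(w, S) = (w + 545)*(S - 187/447) = (545 + w)*(-187/447 + S))
1/(E(31, O(-30)) - 918873) = 1/((-101915/447 + 545*(-30) - 187/447*31 - 30*31) - 918873) = 1/((-101915/447 - 16350 - 5797/447 - 930) - 918873) = 1/(-2610624/149 - 918873) = 1/(-139522701/149) = -149/139522701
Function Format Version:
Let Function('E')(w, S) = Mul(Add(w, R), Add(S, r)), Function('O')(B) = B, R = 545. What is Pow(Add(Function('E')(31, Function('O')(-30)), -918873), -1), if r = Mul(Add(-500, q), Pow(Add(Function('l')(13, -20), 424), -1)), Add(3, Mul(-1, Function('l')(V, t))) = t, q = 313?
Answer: Rational(-149, 139522701) ≈ -1.0679e-6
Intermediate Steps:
Function('l')(V, t) = Add(3, Mul(-1, t))
r = Rational(-187, 447) (r = Mul(Add(-500, 313), Pow(Add(Add(3, Mul(-1, -20)), 424), -1)) = Mul(-187, Pow(Add(Add(3, 20), 424), -1)) = Mul(-187, Pow(Add(23, 424), -1)) = Mul(-187, Pow(447, -1)) = Mul(-187, Rational(1, 447)) = Rational(-187, 447) ≈ -0.41834)
Function('E')(w, S) = Mul(Add(545, w), Add(Rational(-187, 447), S)) (Function('E')(w, S) = Mul(Add(w, 545), Add(S, Rational(-187, 447))) = Mul(Add(545, w), Add(Rational(-187, 447), S)))
Pow(Add(Function('E')(31, Function('O')(-30)), -918873), -1) = Pow(Add(Add(Rational(-101915, 447), Mul(545, -30), Mul(Rational(-187, 447), 31), Mul(-30, 31)), -918873), -1) = Pow(Add(Add(Rational(-101915, 447), -16350, Rational(-5797, 447), -930), -918873), -1) = Pow(Add(Rational(-2610624, 149), -918873), -1) = Pow(Rational(-139522701, 149), -1) = Rational(-149, 139522701)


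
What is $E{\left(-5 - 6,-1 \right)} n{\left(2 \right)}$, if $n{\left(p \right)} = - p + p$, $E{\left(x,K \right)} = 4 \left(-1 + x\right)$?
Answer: $0$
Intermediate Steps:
$E{\left(x,K \right)} = -4 + 4 x$
$n{\left(p \right)} = 0$
$E{\left(-5 - 6,-1 \right)} n{\left(2 \right)} = \left(-4 + 4 \left(-5 - 6\right)\right) 0 = \left(-4 + 4 \left(-11\right)\right) 0 = \left(-4 - 44\right) 0 = \left(-48\right) 0 = 0$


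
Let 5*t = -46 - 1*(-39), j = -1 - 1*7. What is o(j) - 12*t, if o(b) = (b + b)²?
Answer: 1364/5 ≈ 272.80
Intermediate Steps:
j = -8 (j = -1 - 7 = -8)
o(b) = 4*b² (o(b) = (2*b)² = 4*b²)
t = -7/5 (t = (-46 - 1*(-39))/5 = (-46 + 39)/5 = (⅕)*(-7) = -7/5 ≈ -1.4000)
o(j) - 12*t = 4*(-8)² - 12*(-7/5) = 4*64 + 84/5 = 256 + 84/5 = 1364/5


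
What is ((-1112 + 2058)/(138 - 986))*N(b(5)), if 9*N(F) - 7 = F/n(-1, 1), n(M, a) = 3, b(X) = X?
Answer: -6149/5724 ≈ -1.0742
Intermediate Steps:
N(F) = 7/9 + F/27 (N(F) = 7/9 + (F/3)/9 = 7/9 + F/27)
((-1112 + 2058)/(138 - 986))*N(b(5)) = ((-1112 + 2058)/(138 - 986))*(7/9 + (1/27)*5) = (946/(-848))*(7/9 + 5/27) = (946*(-1/848))*(26/27) = -473/424*26/27 = -6149/5724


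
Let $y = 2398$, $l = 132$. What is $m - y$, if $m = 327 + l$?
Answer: $-1939$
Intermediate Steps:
$m = 459$ ($m = 327 + 132 = 459$)
$m - y = 459 - 2398 = -1939$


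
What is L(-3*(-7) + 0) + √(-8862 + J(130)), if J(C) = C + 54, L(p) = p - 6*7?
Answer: -21 + I*√8678 ≈ -21.0 + 93.156*I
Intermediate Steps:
L(p) = -42 + p (L(p) = p - 42 = -42 + p)
J(C) = 54 + C
L(-3*(-7) + 0) + √(-8862 + J(130)) = (-42 + (-3*(-7) + 0)) + √(-8862 + (54 + 130)) = (-42 + (21 + 0)) + √(-8862 + 184) = (-42 + 21) + √(-8678) = -21 + I*√8678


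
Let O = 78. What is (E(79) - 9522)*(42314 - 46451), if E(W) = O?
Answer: 39069828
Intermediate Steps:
E(W) = 78
(E(79) - 9522)*(42314 - 46451) = (78 - 9522)*(42314 - 46451) = -9444*(-4137) = 39069828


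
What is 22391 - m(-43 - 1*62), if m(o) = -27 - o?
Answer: 22313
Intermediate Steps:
22391 - m(-43 - 1*62) = 22391 - (-27 - (-43 - 1*62)) = 22391 - (-27 - (-43 - 62)) = 22391 - (-27 - 1*(-105)) = 22391 - (-27 + 105) = 22391 - 1*78 = 22391 - 78 = 22313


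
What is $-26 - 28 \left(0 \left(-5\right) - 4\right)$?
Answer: $86$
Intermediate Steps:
$-26 - 28 \left(0 \left(-5\right) - 4\right) = -26 - 28 \left(0 - 4\right) = -26 - -112 = -26 + 112 = 86$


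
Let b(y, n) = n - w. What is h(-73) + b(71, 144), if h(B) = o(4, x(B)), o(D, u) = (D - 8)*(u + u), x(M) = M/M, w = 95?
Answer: 41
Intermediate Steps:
x(M) = 1
b(y, n) = -95 + n (b(y, n) = n - 1*95 = n - 95 = -95 + n)
o(D, u) = 2*u*(-8 + D) (o(D, u) = (-8 + D)*(2*u) = 2*u*(-8 + D))
h(B) = -8 (h(B) = 2*1*(-8 + 4) = 2*1*(-4) = -8)
h(-73) + b(71, 144) = -8 + (-95 + 144) = -8 + 49 = 41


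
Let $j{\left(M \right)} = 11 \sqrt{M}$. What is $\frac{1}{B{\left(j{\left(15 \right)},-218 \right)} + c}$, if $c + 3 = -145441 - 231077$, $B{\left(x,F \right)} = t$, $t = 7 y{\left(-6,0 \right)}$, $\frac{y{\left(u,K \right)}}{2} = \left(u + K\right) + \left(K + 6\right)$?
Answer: $- \frac{1}{376521} \approx -2.6559 \cdot 10^{-6}$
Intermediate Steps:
$y{\left(u,K \right)} = 12 + 2 u + 4 K$ ($y{\left(u,K \right)} = 2 \left(\left(u + K\right) + \left(K + 6\right)\right) = 2 \left(\left(K + u\right) + \left(6 + K\right)\right) = 2 \left(6 + u + 2 K\right) = 12 + 2 u + 4 K$)
$t = 0$ ($t = 7 \left(12 + 2 \left(-6\right) + 4 \cdot 0\right) = 7 \left(12 - 12 + 0\right) = 7 \cdot 0 = 0$)
$B{\left(x,F \right)} = 0$
$c = -376521$ ($c = -3 - 376518 = -376521$)
$\frac{1}{B{\left(j{\left(15 \right)},-218 \right)} + c} = \frac{1}{0 - 376521} = \frac{1}{-376521} = - \frac{1}{376521}$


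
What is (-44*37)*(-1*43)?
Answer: 70004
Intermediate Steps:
(-44*37)*(-1*43) = -1628*(-43) = 70004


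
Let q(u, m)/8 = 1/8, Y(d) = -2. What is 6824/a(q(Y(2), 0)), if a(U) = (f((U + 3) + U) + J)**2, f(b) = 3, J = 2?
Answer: 6824/25 ≈ 272.96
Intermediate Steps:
q(u, m) = 1 (q(u, m) = 8/8 = 8*(1/8) = 1)
a(U) = 25 (a(U) = (3 + 2)**2 = 5**2 = 25)
6824/a(q(Y(2), 0)) = 6824/25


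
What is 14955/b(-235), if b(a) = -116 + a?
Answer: -4985/117 ≈ -42.607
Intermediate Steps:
14955/b(-235) = 14955/(-116 - 235) = 14955/(-351) = 14955*(-1/351) = -4985/117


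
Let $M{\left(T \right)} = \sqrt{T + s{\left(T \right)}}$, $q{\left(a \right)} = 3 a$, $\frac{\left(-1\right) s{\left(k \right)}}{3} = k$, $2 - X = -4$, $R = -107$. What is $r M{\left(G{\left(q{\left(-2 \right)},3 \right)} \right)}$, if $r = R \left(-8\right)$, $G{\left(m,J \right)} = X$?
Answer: $1712 i \sqrt{3} \approx 2965.3 i$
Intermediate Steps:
$X = 6$ ($X = 2 - -4 = 2 + 4 = 6$)
$s{\left(k \right)} = - 3 k$
$G{\left(m,J \right)} = 6$
$M{\left(T \right)} = \sqrt{2} \sqrt{- T}$ ($M{\left(T \right)} = \sqrt{T - 3 T} = \sqrt{- 2 T} = \sqrt{2} \sqrt{- T}$)
$r = 856$ ($r = \left(-107\right) \left(-8\right) = 856$)
$r M{\left(G{\left(q{\left(-2 \right)},3 \right)} \right)} = 856 \sqrt{2} \sqrt{\left(-1\right) 6} = 856 \sqrt{2} \sqrt{-6} = 856 \sqrt{2} i \sqrt{6} = 856 \cdot 2 i \sqrt{3} = 1712 i \sqrt{3}$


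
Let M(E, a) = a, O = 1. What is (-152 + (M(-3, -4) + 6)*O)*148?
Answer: -22200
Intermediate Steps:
(-152 + (M(-3, -4) + 6)*O)*148 = (-152 + (-4 + 6)*1)*148 = (-152 + 2*1)*148 = (-152 + 2)*148 = -150*148 = -22200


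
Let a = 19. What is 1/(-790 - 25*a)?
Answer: -1/1265 ≈ -0.00079051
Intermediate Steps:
1/(-790 - 25*a) = 1/(-790 - 25*19) = 1/(-790 - 475) = 1/(-1265) = -1/1265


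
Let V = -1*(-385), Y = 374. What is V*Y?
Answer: 143990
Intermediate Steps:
V = 385
V*Y = 385*374 = 143990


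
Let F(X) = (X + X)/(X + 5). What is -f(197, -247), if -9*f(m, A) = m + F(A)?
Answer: 2676/121 ≈ 22.116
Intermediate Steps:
F(X) = 2*X/(5 + X) (F(X) = (2*X)/(5 + X) = 2*X/(5 + X))
f(m, A) = -m/9 - 2*A/(9*(5 + A)) (f(m, A) = -(m + 2*A/(5 + A))/9 = -m/9 - 2*A/(9*(5 + A)))
-f(197, -247) = -(-2*(-247) - 1*197*(5 - 247))/(9*(5 - 247)) = -(494 - 1*197*(-242))/(9*(-242)) = -(-1)*(494 + 47674)/(9*242) = -(-1)*48168/(9*242) = -1*(-2676/121) = 2676/121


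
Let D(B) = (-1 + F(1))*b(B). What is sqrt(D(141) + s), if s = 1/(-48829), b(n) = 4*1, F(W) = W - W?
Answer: I*sqrt(9537133793)/48829 ≈ 2.0*I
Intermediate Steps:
F(W) = 0
b(n) = 4
s = -1/48829 ≈ -2.0480e-5
D(B) = -4 (D(B) = (-1 + 0)*4 = -1*4 = -4)
sqrt(D(141) + s) = sqrt(-4 - 1/48829) = sqrt(-195317/48829) = I*sqrt(9537133793)/48829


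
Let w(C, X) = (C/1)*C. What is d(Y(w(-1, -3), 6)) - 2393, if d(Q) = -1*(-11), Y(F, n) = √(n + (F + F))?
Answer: -2382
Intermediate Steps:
w(C, X) = C² (w(C, X) = (C*1)*C = C*C = C²)
Y(F, n) = √(n + 2*F)
d(Q) = 11
d(Y(w(-1, -3), 6)) - 2393 = 11 - 2393 = -2382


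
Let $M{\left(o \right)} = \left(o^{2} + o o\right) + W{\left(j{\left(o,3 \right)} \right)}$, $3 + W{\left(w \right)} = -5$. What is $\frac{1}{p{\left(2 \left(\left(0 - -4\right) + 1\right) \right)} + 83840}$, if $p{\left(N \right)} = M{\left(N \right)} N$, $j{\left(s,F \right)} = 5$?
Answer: $\frac{1}{85760} \approx 1.166 \cdot 10^{-5}$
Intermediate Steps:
$W{\left(w \right)} = -8$ ($W{\left(w \right)} = -3 - 5 = -8$)
$M{\left(o \right)} = -8 + 2 o^{2}$ ($M{\left(o \right)} = \left(o^{2} + o o\right) - 8 = \left(o^{2} + o^{2}\right) - 8 = 2 o^{2} - 8 = -8 + 2 o^{2}$)
$p{\left(N \right)} = N \left(-8 + 2 N^{2}\right)$ ($p{\left(N \right)} = \left(-8 + 2 N^{2}\right) N = N \left(-8 + 2 N^{2}\right)$)
$\frac{1}{p{\left(2 \left(\left(0 - -4\right) + 1\right) \right)} + 83840} = \frac{1}{2 \cdot 2 \left(\left(0 - -4\right) + 1\right) \left(-4 + \left(2 \left(\left(0 - -4\right) + 1\right)\right)^{2}\right) + 83840} = \frac{1}{2 \cdot 2 \left(\left(0 + 4\right) + 1\right) \left(-4 + \left(2 \left(\left(0 + 4\right) + 1\right)\right)^{2}\right) + 83840} = \frac{1}{2 \cdot 2 \left(4 + 1\right) \left(-4 + \left(2 \left(4 + 1\right)\right)^{2}\right) + 83840} = \frac{1}{2 \cdot 2 \cdot 5 \left(-4 + \left(2 \cdot 5\right)^{2}\right) + 83840} = \frac{1}{2 \cdot 10 \left(-4 + 10^{2}\right) + 83840} = \frac{1}{2 \cdot 10 \left(-4 + 100\right) + 83840} = \frac{1}{2 \cdot 10 \cdot 96 + 83840} = \frac{1}{1920 + 83840} = \frac{1}{85760}$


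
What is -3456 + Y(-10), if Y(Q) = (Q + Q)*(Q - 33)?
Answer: -2596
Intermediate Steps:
Y(Q) = 2*Q*(-33 + Q) (Y(Q) = (2*Q)*(-33 + Q) = 2*Q*(-33 + Q))
-3456 + Y(-10) = -3456 + 2*(-10)*(-33 - 10) = -3456 + 2*(-10)*(-43) = -3456 + 860 = -2596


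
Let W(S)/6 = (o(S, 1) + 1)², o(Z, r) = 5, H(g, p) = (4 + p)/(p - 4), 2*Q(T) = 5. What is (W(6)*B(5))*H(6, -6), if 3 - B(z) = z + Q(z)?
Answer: -972/5 ≈ -194.40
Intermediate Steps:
Q(T) = 5/2 (Q(T) = (½)*5 = 5/2)
B(z) = ½ - z (B(z) = 3 - (z + 5/2) = 3 - (5/2 + z) = 3 + (-5/2 - z) = ½ - z)
H(g, p) = (4 + p)/(-4 + p)
W(S) = 216 (W(S) = 6*(5 + 1)² = 6*6² = 6*36 = 216)
(W(6)*B(5))*H(6, -6) = (216*(½ - 1*5))*((4 - 6)/(-4 - 6)) = (216*(½ - 5))*(-2/(-10)) = (216*(-9/2))*(-⅒*(-2)) = -972*⅕ = -972/5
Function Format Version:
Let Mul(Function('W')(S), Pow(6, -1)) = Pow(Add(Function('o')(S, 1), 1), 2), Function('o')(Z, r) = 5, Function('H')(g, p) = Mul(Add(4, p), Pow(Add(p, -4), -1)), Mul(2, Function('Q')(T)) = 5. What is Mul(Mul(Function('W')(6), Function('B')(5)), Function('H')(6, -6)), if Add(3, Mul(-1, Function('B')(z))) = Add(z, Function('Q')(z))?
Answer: Rational(-972, 5) ≈ -194.40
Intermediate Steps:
Function('Q')(T) = Rational(5, 2) (Function('Q')(T) = Mul(Rational(1, 2), 5) = Rational(5, 2))
Function('B')(z) = Add(Rational(1, 2), Mul(-1, z)) (Function('B')(z) = Add(3, Mul(-1, Add(z, Rational(5, 2)))) = Add(3, Mul(-1, Add(Rational(5, 2), z))) = Add(3, Add(Rational(-5, 2), Mul(-1, z))) = Add(Rational(1, 2), Mul(-1, z)))
Function('H')(g, p) = Mul(Pow(Add(-4, p), -1), Add(4, p)) (Function('H')(g, p) = Mul(Add(4, p), Pow(Add(-4, p), -1)) = Mul(Pow(Add(-4, p), -1), Add(4, p)))
Function('W')(S) = 216 (Function('W')(S) = Mul(6, Pow(Add(5, 1), 2)) = Mul(6, Pow(6, 2)) = Mul(6, 36) = 216)
Mul(Mul(Function('W')(6), Function('B')(5)), Function('H')(6, -6)) = Mul(Mul(216, Add(Rational(1, 2), Mul(-1, 5))), Mul(Pow(Add(-4, -6), -1), Add(4, -6))) = Mul(Mul(216, Add(Rational(1, 2), -5)), Mul(Pow(-10, -1), -2)) = Mul(Mul(216, Rational(-9, 2)), Mul(Rational(-1, 10), -2)) = Mul(-972, Rational(1, 5)) = Rational(-972, 5)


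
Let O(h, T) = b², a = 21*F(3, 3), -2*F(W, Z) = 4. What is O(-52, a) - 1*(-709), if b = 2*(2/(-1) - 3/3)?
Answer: 745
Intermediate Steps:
F(W, Z) = -2 (F(W, Z) = -½*4 = -2)
b = -6 (b = 2*(2*(-1) - 3*⅓) = 2*(-2 - 1) = 2*(-3) = -6)
a = -42 (a = 21*(-2) = -42)
O(h, T) = 36 (O(h, T) = (-6)² = 36)
O(-52, a) - 1*(-709) = 36 - 1*(-709) = 36 + 709 = 745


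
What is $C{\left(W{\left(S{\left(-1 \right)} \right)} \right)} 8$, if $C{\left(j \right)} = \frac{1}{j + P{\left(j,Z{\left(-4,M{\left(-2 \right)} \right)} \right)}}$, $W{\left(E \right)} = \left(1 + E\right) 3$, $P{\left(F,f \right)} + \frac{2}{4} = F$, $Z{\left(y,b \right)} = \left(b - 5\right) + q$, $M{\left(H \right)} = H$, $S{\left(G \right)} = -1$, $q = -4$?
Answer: $-16$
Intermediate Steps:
$Z{\left(y,b \right)} = -9 + b$ ($Z{\left(y,b \right)} = \left(b - 5\right) - 4 = \left(-5 + b\right) - 4 = -9 + b$)
$P{\left(F,f \right)} = - \frac{1}{2} + F$
$W{\left(E \right)} = 3 + 3 E$
$C{\left(j \right)} = \frac{1}{- \frac{1}{2} + 2 j}$ ($C{\left(j \right)} = \frac{1}{j + \left(- \frac{1}{2} + j\right)} = \frac{1}{- \frac{1}{2} + 2 j}$)
$C{\left(W{\left(S{\left(-1 \right)} \right)} \right)} 8 = \frac{2}{-1 + 4 \left(3 + 3 \left(-1\right)\right)} 8 = \frac{2}{-1 + 4 \left(3 - 3\right)} 8 = \frac{2}{-1 + 4 \cdot 0} \cdot 8 = \frac{2}{-1 + 0} \cdot 8 = \frac{2}{-1} \cdot 8 = 2 \left(-1\right) 8 = \left(-2\right) 8 = -16$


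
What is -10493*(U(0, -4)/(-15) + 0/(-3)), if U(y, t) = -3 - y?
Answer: -10493/5 ≈ -2098.6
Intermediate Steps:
-10493*(U(0, -4)/(-15) + 0/(-3)) = -10493*((-3 - 1*0)/(-15) + 0/(-3)) = -10493*((-3 + 0)*(-1/15) + 0*(-⅓)) = -10493*(-3*(-1/15) + 0) = -10493*(⅕ + 0) = -10493*⅕ = -10493/5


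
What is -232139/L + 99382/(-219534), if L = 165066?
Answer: -3742610691/2013199958 ≈ -1.8590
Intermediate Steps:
-232139/L + 99382/(-219534) = -232139/165066 + 99382/(-219534) = -232139*1/165066 + 99382*(-1/219534) = -232139/165066 - 49691/109767 = -3742610691/2013199958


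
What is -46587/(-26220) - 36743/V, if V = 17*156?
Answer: -17496932/1448655 ≈ -12.078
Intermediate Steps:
V = 2652
-46587/(-26220) - 36743/V = -46587/(-26220) - 36743/2652 = -46587*(-1/26220) - 36743*1/2652 = 15529/8740 - 36743/2652 = -17496932/1448655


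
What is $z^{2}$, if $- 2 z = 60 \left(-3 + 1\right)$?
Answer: $3600$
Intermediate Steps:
$z = 60$ ($z = - \frac{60 \left(-3 + 1\right)}{2} = - \frac{60 \left(-2\right)}{2} = \left(- \frac{1}{2}\right) \left(-120\right) = 60$)
$z^{2} = 60^{2} = 3600$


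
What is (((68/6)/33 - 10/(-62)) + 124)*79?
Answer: 30186295/3069 ≈ 9835.9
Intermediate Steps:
(((68/6)/33 - 10/(-62)) + 124)*79 = (((68*(1/6))*(1/33) - 10*(-1/62)) + 124)*79 = (((34/3)*(1/33) + 5/31) + 124)*79 = ((34/99 + 5/31) + 124)*79 = (1549/3069 + 124)*79 = (382105/3069)*79 = 30186295/3069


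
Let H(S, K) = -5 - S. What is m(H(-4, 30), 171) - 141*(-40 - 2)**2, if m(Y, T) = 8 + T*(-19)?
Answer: -251965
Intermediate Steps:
m(Y, T) = 8 - 19*T
m(H(-4, 30), 171) - 141*(-40 - 2)**2 = (8 - 19*171) - 141*(-40 - 2)**2 = (8 - 3249) - 141*(-42)**2 = -3241 - 141*1764 = -3241 - 248724 = -251965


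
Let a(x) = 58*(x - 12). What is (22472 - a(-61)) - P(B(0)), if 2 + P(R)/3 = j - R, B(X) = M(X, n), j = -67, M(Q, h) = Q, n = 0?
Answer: 26913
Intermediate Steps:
a(x) = -696 + 58*x (a(x) = 58*(-12 + x) = -696 + 58*x)
B(X) = X
P(R) = -207 - 3*R (P(R) = -6 + 3*(-67 - R) = -6 + (-201 - 3*R) = -207 - 3*R)
(22472 - a(-61)) - P(B(0)) = (22472 - (-696 + 58*(-61))) - (-207 - 3*0) = (22472 - (-696 - 3538)) - (-207 + 0) = (22472 - 1*(-4234)) - 1*(-207) = (22472 + 4234) + 207 = 26706 + 207 = 26913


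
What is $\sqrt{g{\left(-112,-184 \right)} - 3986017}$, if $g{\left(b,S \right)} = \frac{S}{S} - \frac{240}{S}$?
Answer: $\frac{3 i \sqrt{234289086}}{23} \approx 1996.5 i$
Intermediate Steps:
$g{\left(b,S \right)} = 1 - \frac{240}{S}$
$\sqrt{g{\left(-112,-184 \right)} - 3986017} = \sqrt{\frac{-240 - 184}{-184} - 3986017} = \sqrt{\left(- \frac{1}{184}\right) \left(-424\right) - 3986017} = \sqrt{\frac{53}{23} - 3986017} = \sqrt{- \frac{91678338}{23}} = \frac{3 i \sqrt{234289086}}{23}$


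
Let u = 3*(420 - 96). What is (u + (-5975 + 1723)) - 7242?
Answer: -10522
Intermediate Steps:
u = 972 (u = 3*324 = 972)
(u + (-5975 + 1723)) - 7242 = (972 + (-5975 + 1723)) - 7242 = (972 - 4252) - 7242 = -3280 - 7242 = -10522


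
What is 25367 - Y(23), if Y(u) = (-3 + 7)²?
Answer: 25351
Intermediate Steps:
Y(u) = 16 (Y(u) = 4² = 16)
25367 - Y(23) = 25367 - 1*16 = 25367 - 16 = 25351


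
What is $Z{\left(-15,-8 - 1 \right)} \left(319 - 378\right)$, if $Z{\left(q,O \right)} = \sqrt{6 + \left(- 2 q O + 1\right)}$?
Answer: $- 59 i \sqrt{263} \approx - 956.82 i$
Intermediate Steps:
$Z{\left(q,O \right)} = \sqrt{7 - 2 O q}$ ($Z{\left(q,O \right)} = \sqrt{6 - \left(-1 + 2 O q\right)} = \sqrt{7 - 2 O q}$)
$Z{\left(-15,-8 - 1 \right)} \left(319 - 378\right) = \sqrt{7 - 2 \left(-8 - 1\right) \left(-15\right)} \left(319 - 378\right) = \sqrt{7 - \left(-18\right) \left(-15\right)} \left(-59\right) = \sqrt{7 - 270} \left(-59\right) = \sqrt{-263} \left(-59\right) = i \sqrt{263} \left(-59\right) = - 59 i \sqrt{263}$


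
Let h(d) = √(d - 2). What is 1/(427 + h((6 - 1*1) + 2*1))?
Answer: 427/182324 - √5/182324 ≈ 0.0023297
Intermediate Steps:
h(d) = √(-2 + d)
1/(427 + h((6 - 1*1) + 2*1)) = 1/(427 + √(-2 + ((6 - 1*1) + 2*1))) = 1/(427 + √(-2 + ((6 - 1) + 2))) = 1/(427 + √(-2 + (5 + 2))) = 1/(427 + √(-2 + 7)) = 1/(427 + √5)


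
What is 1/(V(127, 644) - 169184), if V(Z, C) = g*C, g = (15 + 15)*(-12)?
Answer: -1/401024 ≈ -2.4936e-6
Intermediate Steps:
g = -360 (g = 30*(-12) = -360)
V(Z, C) = -360*C
1/(V(127, 644) - 169184) = 1/(-360*644 - 169184) = 1/(-231840 - 169184) = 1/(-401024) = -1/401024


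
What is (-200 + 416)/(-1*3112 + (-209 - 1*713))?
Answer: -108/2017 ≈ -0.053545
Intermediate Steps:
(-200 + 416)/(-1*3112 + (-209 - 1*713)) = 216/(-3112 + (-209 - 713)) = 216/(-3112 - 922) = 216/(-4034) = 216*(-1/4034) = -108/2017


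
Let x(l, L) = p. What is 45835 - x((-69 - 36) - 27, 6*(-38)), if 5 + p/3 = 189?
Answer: 45283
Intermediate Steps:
p = 552 (p = -15 + 3*189 = -15 + 567 = 552)
x(l, L) = 552
45835 - x((-69 - 36) - 27, 6*(-38)) = 45835 - 1*552 = 45835 - 552 = 45283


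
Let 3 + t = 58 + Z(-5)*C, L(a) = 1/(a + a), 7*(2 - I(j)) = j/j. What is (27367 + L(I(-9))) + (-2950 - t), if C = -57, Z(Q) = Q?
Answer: 626009/26 ≈ 24077.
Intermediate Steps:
I(j) = 13/7 (I(j) = 2 - j/(7*j) = 2 - 1/7*1 = 2 - 1/7 = 13/7)
L(a) = 1/(2*a)
t = 340 (t = -3 + (58 - 5*(-57)) = -3 + (58 + 285) = -3 + 343 = 340)
(27367 + L(I(-9))) + (-2950 - t) = (27367 + 1/(2*(13/7))) + (-2950 - 1*340) = (27367 + (1/2)*(7/13)) + (-2950 - 340) = (27367 + 7/26) - 3290 = 711549/26 - 3290 = 626009/26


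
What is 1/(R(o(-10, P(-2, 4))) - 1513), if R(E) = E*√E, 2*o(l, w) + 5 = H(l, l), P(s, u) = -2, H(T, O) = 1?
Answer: I/(-1513*I + 2*√2) ≈ -0.00066094 + 1.2356e-6*I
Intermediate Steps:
o(l, w) = -2 (o(l, w) = -5/2 + (½)*1 = -5/2 + ½ = -2)
R(E) = E^(3/2)
1/(R(o(-10, P(-2, 4))) - 1513) = 1/((-2)^(3/2) - 1513) = 1/(-2*I*√2 - 1513) = 1/(-1513 - 2*I*√2)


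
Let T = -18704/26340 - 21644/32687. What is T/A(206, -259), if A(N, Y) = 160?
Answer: -36921269/4304877900 ≈ -0.0085766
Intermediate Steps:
T = -295370152/215243895 (T = -18704*1/26340 - 21644*1/32687 = -4676/6585 - 21644/32687 = -295370152/215243895 ≈ -1.3723)
T/A(206, -259) = -295370152/215243895/160 = -295370152/215243895*1/160 = -36921269/4304877900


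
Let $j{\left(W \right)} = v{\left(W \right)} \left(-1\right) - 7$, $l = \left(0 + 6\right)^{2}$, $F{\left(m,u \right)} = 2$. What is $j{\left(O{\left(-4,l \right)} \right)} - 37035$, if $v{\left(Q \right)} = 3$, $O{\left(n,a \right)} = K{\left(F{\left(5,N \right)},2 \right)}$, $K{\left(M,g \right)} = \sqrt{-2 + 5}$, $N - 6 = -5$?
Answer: $-37045$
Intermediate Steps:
$N = 1$ ($N = 6 - 5 = 1$)
$K{\left(M,g \right)} = \sqrt{3}$
$l = 36$ ($l = 6^{2} = 36$)
$O{\left(n,a \right)} = \sqrt{3}$
$j{\left(W \right)} = -10$ ($j{\left(W \right)} = 3 \left(-1\right) - 7 = -3 - 7 = -10$)
$j{\left(O{\left(-4,l \right)} \right)} - 37035 = -10 - 37035 = -37045$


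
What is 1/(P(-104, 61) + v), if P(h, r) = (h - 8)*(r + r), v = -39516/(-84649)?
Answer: -84649/1156604420 ≈ -7.3188e-5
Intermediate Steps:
v = 39516/84649 (v = -39516*(-1/84649) = 39516/84649 ≈ 0.46682)
P(h, r) = 2*r*(-8 + h) (P(h, r) = (-8 + h)*(2*r) = 2*r*(-8 + h))
1/(P(-104, 61) + v) = 1/(2*61*(-8 - 104) + 39516/84649) = 1/(2*61*(-112) + 39516/84649) = 1/(-13664 + 39516/84649) = 1/(-1156604420/84649) = -84649/1156604420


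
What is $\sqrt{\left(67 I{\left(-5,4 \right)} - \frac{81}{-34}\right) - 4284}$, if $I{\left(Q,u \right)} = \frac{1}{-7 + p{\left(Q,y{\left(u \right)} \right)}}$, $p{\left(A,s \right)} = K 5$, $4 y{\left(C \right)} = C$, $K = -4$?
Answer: $\frac{i \sqrt{401145906}}{306} \approx 65.453 i$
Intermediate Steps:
$y{\left(C \right)} = \frac{C}{4}$
$p{\left(A,s \right)} = -20$ ($p{\left(A,s \right)} = \left(-4\right) 5 = -20$)
$I{\left(Q,u \right)} = - \frac{1}{27}$ ($I{\left(Q,u \right)} = \frac{1}{-7 - 20} = \frac{1}{-27} = - \frac{1}{27}$)
$\sqrt{\left(67 I{\left(-5,4 \right)} - \frac{81}{-34}\right) - 4284} = \sqrt{\left(67 \left(- \frac{1}{27}\right) - \frac{81}{-34}\right) - 4284} = \sqrt{\left(- \frac{67}{27} - - \frac{81}{34}\right) - 4284} = \sqrt{\left(- \frac{67}{27} + \frac{81}{34}\right) - 4284} = \sqrt{- \frac{91}{918} - 4284} = \sqrt{- \frac{3932803}{918}} = \frac{i \sqrt{401145906}}{306}$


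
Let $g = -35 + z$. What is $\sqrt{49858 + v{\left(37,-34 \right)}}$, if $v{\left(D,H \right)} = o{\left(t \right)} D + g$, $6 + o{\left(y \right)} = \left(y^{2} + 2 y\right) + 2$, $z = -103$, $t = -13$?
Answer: $\sqrt{54863} \approx 234.23$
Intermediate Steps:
$g = -138$ ($g = -35 - 103 = -138$)
$o{\left(y \right)} = -4 + y^{2} + 2 y$ ($o{\left(y \right)} = -6 + \left(\left(y^{2} + 2 y\right) + 2\right) = -6 + \left(2 + y^{2} + 2 y\right) = -4 + y^{2} + 2 y$)
$v{\left(D,H \right)} = -138 + 139 D$ ($v{\left(D,H \right)} = \left(-4 + \left(-13\right)^{2} + 2 \left(-13\right)\right) D - 138 = \left(-4 + 169 - 26\right) D - 138 = 139 D - 138 = -138 + 139 D$)
$\sqrt{49858 + v{\left(37,-34 \right)}} = \sqrt{49858 + \left(-138 + 139 \cdot 37\right)} = \sqrt{49858 + \left(-138 + 5143\right)} = \sqrt{49858 + 5005} = \sqrt{54863}$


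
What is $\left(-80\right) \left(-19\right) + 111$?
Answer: $1631$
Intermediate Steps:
$\left(-80\right) \left(-19\right) + 111 = 1520 + 111 = 1631$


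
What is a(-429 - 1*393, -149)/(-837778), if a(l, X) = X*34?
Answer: 2533/418889 ≈ 0.0060470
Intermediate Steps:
a(l, X) = 34*X
a(-429 - 1*393, -149)/(-837778) = (34*(-149))/(-837778) = -5066*(-1/837778) = 2533/418889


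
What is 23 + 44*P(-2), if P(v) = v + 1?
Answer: -21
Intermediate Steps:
P(v) = 1 + v
23 + 44*P(-2) = 23 + 44*(1 - 2) = 23 + 44*(-1) = 23 - 44 = -21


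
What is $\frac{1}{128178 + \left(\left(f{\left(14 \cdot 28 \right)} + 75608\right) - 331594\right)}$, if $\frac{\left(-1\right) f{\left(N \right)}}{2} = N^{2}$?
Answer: $- \frac{1}{435136} \approx -2.2981 \cdot 10^{-6}$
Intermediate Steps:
$f{\left(N \right)} = - 2 N^{2}$
$\frac{1}{128178 + \left(\left(f{\left(14 \cdot 28 \right)} + 75608\right) - 331594\right)} = \frac{1}{128178 - \left(255986 + 307328\right)} = \frac{1}{128178 + \left(\left(\left(-2\right) 153664 + 75608\right) - 331594\right)} = \frac{1}{128178 + \left(\left(-307328 + 75608\right) - 331594\right)} = \frac{1}{128178 - 563314} = \frac{1}{-435136} = - \frac{1}{435136}$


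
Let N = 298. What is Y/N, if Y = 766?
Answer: 383/149 ≈ 2.5705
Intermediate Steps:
Y/N = 766/298 = 766*(1/298) = 383/149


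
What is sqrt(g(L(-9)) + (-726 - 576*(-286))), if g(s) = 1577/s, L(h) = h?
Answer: sqrt(1474513)/3 ≈ 404.77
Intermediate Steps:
sqrt(g(L(-9)) + (-726 - 576*(-286))) = sqrt(1577/(-9) + (-726 - 576*(-286))) = sqrt(1577*(-1/9) + (-726 + 164736)) = sqrt(-1577/9 + 164010) = sqrt(1474513/9) = sqrt(1474513)/3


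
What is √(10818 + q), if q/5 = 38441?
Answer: √203023 ≈ 450.58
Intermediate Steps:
q = 192205 (q = 5*38441 = 192205)
√(10818 + q) = √(10818 + 192205) = √203023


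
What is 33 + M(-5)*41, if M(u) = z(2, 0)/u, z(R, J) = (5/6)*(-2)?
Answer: 140/3 ≈ 46.667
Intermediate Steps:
z(R, J) = -5/3 (z(R, J) = (5*(1/6))*(-2) = (5/6)*(-2) = -5/3)
M(u) = -5/(3*u)
33 + M(-5)*41 = 33 - 5/3/(-5)*41 = 33 - 5/3*(-1/5)*41 = 33 + (1/3)*41 = 33 + 41/3 = 140/3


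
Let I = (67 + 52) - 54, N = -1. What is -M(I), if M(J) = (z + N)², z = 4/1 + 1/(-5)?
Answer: -196/25 ≈ -7.8400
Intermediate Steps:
z = 19/5 (z = 4*1 + 1*(-⅕) = 4 - ⅕ = 19/5 ≈ 3.8000)
I = 65 (I = 119 - 54 = 65)
M(J) = 196/25 (M(J) = (19/5 - 1)² = (14/5)² = 196/25)
-M(I) = -1*196/25 = -196/25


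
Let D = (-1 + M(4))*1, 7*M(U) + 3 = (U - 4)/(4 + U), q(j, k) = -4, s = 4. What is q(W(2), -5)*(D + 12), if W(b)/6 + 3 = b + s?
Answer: -296/7 ≈ -42.286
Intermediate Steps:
W(b) = 6 + 6*b (W(b) = -18 + 6*(b + 4) = -18 + 6*(4 + b) = -18 + (24 + 6*b) = 6 + 6*b)
M(U) = -3/7 + (-4 + U)/(7*(4 + U)) (M(U) = -3/7 + ((U - 4)/(4 + U))/7 = -3/7 + ((-4 + U)/(4 + U))/7 = -3/7 + (-4 + U)/(7*(4 + U)))
D = -10/7 (D = (-1 + 2*(-8 - 1*4)/(7*(4 + 4)))*1 = (-1 + (2/7)*(-8 - 4)/8)*1 = (-1 + (2/7)*(1/8)*(-12))*1 = (-1 - 3/7)*1 = -10/7*1 = -10/7 ≈ -1.4286)
q(W(2), -5)*(D + 12) = -4*(-10/7 + 12) = -4*74/7 = -296/7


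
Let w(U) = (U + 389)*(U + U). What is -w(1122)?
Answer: -3390684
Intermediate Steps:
w(U) = 2*U*(389 + U) (w(U) = (389 + U)*(2*U) = 2*U*(389 + U))
-w(1122) = -2*1122*(389 + 1122) = -2*1122*1511 = -1*3390684 = -3390684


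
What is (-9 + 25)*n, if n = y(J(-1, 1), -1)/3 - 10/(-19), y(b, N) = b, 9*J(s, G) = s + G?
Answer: 160/19 ≈ 8.4211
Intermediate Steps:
J(s, G) = G/9 + s/9 (J(s, G) = (s + G)/9 = (G + s)/9 = G/9 + s/9)
n = 10/19 (n = ((⅑)*1 + (⅑)*(-1))/3 - 10/(-19) = (⅑ - ⅑)*(⅓) - 10*(-1/19) = 0*(⅓) + 10/19 = 0 + 10/19 = 10/19 ≈ 0.52632)
(-9 + 25)*n = (-9 + 25)*(10/19) = 16*(10/19) = 160/19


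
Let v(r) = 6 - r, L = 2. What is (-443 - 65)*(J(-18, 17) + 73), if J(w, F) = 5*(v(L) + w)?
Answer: -1524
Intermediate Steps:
J(w, F) = 20 + 5*w (J(w, F) = 5*((6 - 1*2) + w) = 5*((6 - 2) + w) = 5*(4 + w) = 20 + 5*w)
(-443 - 65)*(J(-18, 17) + 73) = (-443 - 65)*((20 + 5*(-18)) + 73) = -508*((20 - 90) + 73) = -508*(-70 + 73) = -508*3 = -1524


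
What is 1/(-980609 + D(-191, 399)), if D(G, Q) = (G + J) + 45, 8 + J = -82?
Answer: -1/980845 ≈ -1.0195e-6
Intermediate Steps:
J = -90 (J = -8 - 82 = -90)
D(G, Q) = -45 + G (D(G, Q) = (G - 90) + 45 = (-90 + G) + 45 = -45 + G)
1/(-980609 + D(-191, 399)) = 1/(-980609 + (-45 - 191)) = 1/(-980609 - 236) = 1/(-980845) = -1/980845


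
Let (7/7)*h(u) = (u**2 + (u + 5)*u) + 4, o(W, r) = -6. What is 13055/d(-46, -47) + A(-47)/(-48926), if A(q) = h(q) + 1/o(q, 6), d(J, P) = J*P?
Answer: 1889030989/317334036 ≈ 5.9528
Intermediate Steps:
h(u) = 4 + u**2 + u*(5 + u) (h(u) = (u**2 + (u + 5)*u) + 4 = (u**2 + (5 + u)*u) + 4 = (u**2 + u*(5 + u)) + 4 = 4 + u**2 + u*(5 + u))
A(q) = 23/6 + 2*q**2 + 5*q (A(q) = (4 + 2*q**2 + 5*q) + 1/(-6) = (4 + 2*q**2 + 5*q) - 1/6 = 23/6 + 2*q**2 + 5*q)
13055/d(-46, -47) + A(-47)/(-48926) = 13055/((-46*(-47))) + (23/6 + 2*(-47)**2 + 5*(-47))/(-48926) = 13055/2162 + (23/6 + 2*2209 - 235)*(-1/48926) = 13055*(1/2162) + (23/6 + 4418 - 235)*(-1/48926) = 13055/2162 + (25121/6)*(-1/48926) = 13055/2162 - 25121/293556 = 1889030989/317334036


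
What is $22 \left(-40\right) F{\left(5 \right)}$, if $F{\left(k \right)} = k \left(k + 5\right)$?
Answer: $-44000$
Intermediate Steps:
$F{\left(k \right)} = k \left(5 + k\right)$
$22 \left(-40\right) F{\left(5 \right)} = 22 \left(-40\right) 5 \left(5 + 5\right) = - 880 \cdot 5 \cdot 10 = \left(-880\right) 50 = -44000$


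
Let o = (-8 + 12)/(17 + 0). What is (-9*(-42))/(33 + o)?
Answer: 6426/565 ≈ 11.373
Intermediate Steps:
o = 4/17 ≈ 0.23529
(-9*(-42))/(33 + o) = (-9*(-42))/(33 + 4/17) = 378/(565/17) = (17/565)*378 = 6426/565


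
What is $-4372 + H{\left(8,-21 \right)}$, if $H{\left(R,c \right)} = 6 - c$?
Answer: $-4345$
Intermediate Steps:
$-4372 + H{\left(8,-21 \right)} = -4372 + \left(6 - -21\right) = -4372 + \left(6 + 21\right) = -4372 + 27 = -4345$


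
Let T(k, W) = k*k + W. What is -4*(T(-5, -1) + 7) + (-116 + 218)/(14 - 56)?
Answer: -885/7 ≈ -126.43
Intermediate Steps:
T(k, W) = W + k² (T(k, W) = k² + W = W + k²)
-4*(T(-5, -1) + 7) + (-116 + 218)/(14 - 56) = -4*((-1 + (-5)²) + 7) + (-116 + 218)/(14 - 56) = -4*((-1 + 25) + 7) + 102/(-42) = -4*(24 + 7) + 102*(-1/42) = -4*31 - 17/7 = -124 - 17/7 = -885/7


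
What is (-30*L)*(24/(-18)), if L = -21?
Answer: -840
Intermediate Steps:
(-30*L)*(24/(-18)) = (-30*(-21))*(24/(-18)) = 630*(24*(-1/18)) = 630*(-4/3) = -840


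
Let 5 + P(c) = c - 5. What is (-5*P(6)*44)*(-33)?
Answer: -29040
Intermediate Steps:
P(c) = -10 + c (P(c) = -5 + (c - 5) = -5 + (-5 + c) = -10 + c)
(-5*P(6)*44)*(-33) = (-5*(-10 + 6)*44)*(-33) = (-5*(-4)*44)*(-33) = (20*44)*(-33) = 880*(-33) = -29040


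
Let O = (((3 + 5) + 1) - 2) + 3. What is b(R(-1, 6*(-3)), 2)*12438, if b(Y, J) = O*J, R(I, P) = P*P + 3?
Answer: 248760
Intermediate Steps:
O = 10 (O = ((8 + 1) - 2) + 3 = (9 - 2) + 3 = 7 + 3 = 10)
R(I, P) = 3 + P² (R(I, P) = P² + 3 = 3 + P²)
b(Y, J) = 10*J
b(R(-1, 6*(-3)), 2)*12438 = (10*2)*12438 = 20*12438 = 248760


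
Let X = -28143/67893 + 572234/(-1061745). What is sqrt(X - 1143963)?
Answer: 2*I*sqrt(58782567014724110981430)/453365115 ≈ 1069.6*I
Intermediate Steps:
X = -432272783/453365115 (X = -28143*1/67893 + 572234*(-1/1061745) = -177/427 - 572234/1061745 = -432272783/453365115 ≈ -0.95348)
sqrt(X - 1143963) = sqrt(-432272783/453365115 - 1143963) = sqrt(-518633349323528/453365115) = 2*I*sqrt(58782567014724110981430)/453365115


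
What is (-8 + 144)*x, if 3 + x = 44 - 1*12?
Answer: 3944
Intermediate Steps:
x = 29 (x = -3 + (44 - 1*12) = -3 + (44 - 12) = -3 + 32 = 29)
(-8 + 144)*x = (-8 + 144)*29 = 136*29 = 3944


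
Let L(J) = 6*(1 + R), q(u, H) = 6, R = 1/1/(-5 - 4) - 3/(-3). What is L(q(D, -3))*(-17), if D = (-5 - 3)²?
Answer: 714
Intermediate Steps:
R = -8 (R = 1/1/(-9) - 3*(-⅓) = 1/(-⅑) + 1 = 1*(-9) + 1 = -9 + 1 = -8)
D = 64 (D = (-8)² = 64)
L(J) = -42 (L(J) = 6*(1 - 8) = 6*(-7) = -42)
L(q(D, -3))*(-17) = -42*(-17) = 714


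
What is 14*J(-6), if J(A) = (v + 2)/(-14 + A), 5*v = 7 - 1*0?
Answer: -119/50 ≈ -2.3800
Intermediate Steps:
v = 7/5 (v = (7 - 1*0)/5 = (7 + 0)/5 = (⅕)*7 = 7/5 ≈ 1.4000)
J(A) = 17/(5*(-14 + A)) (J(A) = (7/5 + 2)/(-14 + A) = 17/(5*(-14 + A)))
14*J(-6) = 14*(17/(5*(-14 - 6))) = 14*((17/5)/(-20)) = 14*((17/5)*(-1/20)) = 14*(-17/100) = -119/50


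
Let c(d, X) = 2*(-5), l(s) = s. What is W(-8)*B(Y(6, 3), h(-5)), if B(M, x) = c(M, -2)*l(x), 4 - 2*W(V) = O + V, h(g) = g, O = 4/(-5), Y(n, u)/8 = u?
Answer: 320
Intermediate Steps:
Y(n, u) = 8*u
O = -4/5 (O = 4*(-1/5) = -4/5 ≈ -0.80000)
W(V) = 12/5 - V/2 (W(V) = 2 - (-4/5 + V)/2 = 2 + (2/5 - V/2) = 12/5 - V/2)
c(d, X) = -10
B(M, x) = -10*x
W(-8)*B(Y(6, 3), h(-5)) = (12/5 - 1/2*(-8))*(-10*(-5)) = (12/5 + 4)*50 = (32/5)*50 = 320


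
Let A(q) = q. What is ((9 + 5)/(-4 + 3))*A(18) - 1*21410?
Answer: -21662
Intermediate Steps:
((9 + 5)/(-4 + 3))*A(18) - 1*21410 = ((9 + 5)/(-4 + 3))*18 - 1*21410 = (14/(-1))*18 - 21410 = (14*(-1))*18 - 21410 = -14*18 - 21410 = -252 - 21410 = -21662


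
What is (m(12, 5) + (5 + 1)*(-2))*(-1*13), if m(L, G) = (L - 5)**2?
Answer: -481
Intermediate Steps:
m(L, G) = (-5 + L)**2
(m(12, 5) + (5 + 1)*(-2))*(-1*13) = ((-5 + 12)**2 + (5 + 1)*(-2))*(-1*13) = (7**2 + 6*(-2))*(-13) = (49 - 12)*(-13) = 37*(-13) = -481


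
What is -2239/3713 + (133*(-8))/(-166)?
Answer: 1789479/308179 ≈ 5.8066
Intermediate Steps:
-2239/3713 + (133*(-8))/(-166) = -2239*1/3713 - 1064*(-1/166) = -2239/3713 + 532/83 = 1789479/308179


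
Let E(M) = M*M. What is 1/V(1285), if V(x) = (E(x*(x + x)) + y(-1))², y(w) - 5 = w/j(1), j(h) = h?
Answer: 1/118944674997594129414270016 ≈ 8.4073e-27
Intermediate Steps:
E(M) = M²
y(w) = 5 + w (y(w) = 5 + w/1 = 5 + w*1 = 5 + w)
V(x) = (4 + 4*x⁴)² (V(x) = ((x*(x + x))² + (5 - 1))² = ((x*(2*x))² + 4)² = ((2*x²)² + 4)² = (4*x⁴ + 4)² = (4 + 4*x⁴)²)
1/V(1285) = 1/(16*(1 + 1285⁴)²) = 1/(16*(1 + 2726544000625)²) = 1/(16*2726544000626²) = 1/(16*7434042187349633088391876) = 1/118944674997594129414270016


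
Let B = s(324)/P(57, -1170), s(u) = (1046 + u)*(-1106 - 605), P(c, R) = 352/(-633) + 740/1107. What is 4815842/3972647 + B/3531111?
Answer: -288114099697511651/61376552606081314 ≈ -4.6942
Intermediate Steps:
P(c, R) = 26252/233577 (P(c, R) = 352*(-1/633) + 740*(1/1107) = -352/633 + 740/1107 = 26252/233577)
s(u) = -1789706 - 1711*u (s(u) = (1046 + u)*(-1711) = -1789706 - 1711*u)
B = -273760419195/13126 (B = (-1789706 - 1711*324)/(26252/233577) = (-1789706 - 554364)*(233577/26252) = -2344070*233577/26252 = -273760419195/13126 ≈ -2.0856e+7)
4815842/3972647 + B/3531111 = 4815842/3972647 - 273760419195/13126/3531111 = 4815842*(1/3972647) - 273760419195/13126*1/3531111 = 4815842/3972647 - 91253473065/15449787662 = -288114099697511651/61376552606081314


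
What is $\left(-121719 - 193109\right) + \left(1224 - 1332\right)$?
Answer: $-314936$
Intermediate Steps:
$\left(-121719 - 193109\right) + \left(1224 - 1332\right) = -314828 + \left(1224 - 1332\right) = -314828 - 108 = -314936$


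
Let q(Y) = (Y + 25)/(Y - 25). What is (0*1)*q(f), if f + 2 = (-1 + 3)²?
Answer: 0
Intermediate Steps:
f = 2 (f = -2 + (-1 + 3)² = -2 + 2² = -2 + 4 = 2)
q(Y) = (25 + Y)/(-25 + Y)
(0*1)*q(f) = (0*1)*((25 + 2)/(-25 + 2)) = 0*(27/(-23)) = 0*(-1/23*27) = 0*(-27/23) = 0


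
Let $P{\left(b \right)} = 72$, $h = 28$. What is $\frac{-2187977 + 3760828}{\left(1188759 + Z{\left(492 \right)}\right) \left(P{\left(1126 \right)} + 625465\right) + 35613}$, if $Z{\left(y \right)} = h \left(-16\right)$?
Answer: $\frac{1572851}{743332533620} \approx 2.1159 \cdot 10^{-6}$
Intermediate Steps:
$Z{\left(y \right)} = -448$ ($Z{\left(y \right)} = 28 \left(-16\right) = -448$)
$\frac{-2187977 + 3760828}{\left(1188759 + Z{\left(492 \right)}\right) \left(P{\left(1126 \right)} + 625465\right) + 35613} = \frac{-2187977 + 3760828}{\left(1188759 - 448\right) \left(72 + 625465\right) + 35613} = \frac{1572851}{1188311 \cdot 625537 + 35613} = \frac{1572851}{743332498007 + 35613} = \frac{1572851}{743332533620}$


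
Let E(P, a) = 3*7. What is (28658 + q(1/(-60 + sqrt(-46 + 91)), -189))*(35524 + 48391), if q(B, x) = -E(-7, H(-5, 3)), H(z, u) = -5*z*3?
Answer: 2403073855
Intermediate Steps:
H(z, u) = -15*z
E(P, a) = 21
q(B, x) = -21 (q(B, x) = -1*21 = -21)
(28658 + q(1/(-60 + sqrt(-46 + 91)), -189))*(35524 + 48391) = (28658 - 21)*(35524 + 48391) = 28637*83915 = 2403073855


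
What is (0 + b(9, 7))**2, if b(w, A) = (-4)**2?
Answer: 256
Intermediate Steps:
b(w, A) = 16
(0 + b(9, 7))**2 = (0 + 16)**2 = 16**2 = 256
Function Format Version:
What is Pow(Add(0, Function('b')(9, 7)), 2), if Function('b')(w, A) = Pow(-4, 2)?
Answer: 256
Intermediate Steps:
Function('b')(w, A) = 16
Pow(Add(0, Function('b')(9, 7)), 2) = Pow(Add(0, 16), 2) = Pow(16, 2) = 256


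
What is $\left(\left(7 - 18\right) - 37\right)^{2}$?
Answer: $2304$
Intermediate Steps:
$\left(\left(7 - 18\right) - 37\right)^{2} = \left(-11 - 37\right)^{2} = \left(-48\right)^{2} = 2304$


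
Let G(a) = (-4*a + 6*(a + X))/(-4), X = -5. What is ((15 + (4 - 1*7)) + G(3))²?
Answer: 324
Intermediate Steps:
G(a) = 15/2 - a/2 (G(a) = (-4*a + 6*(a - 5))/(-4) = (-4*a + 6*(-5 + a))*(-¼) = (-4*a + (-30 + 6*a))*(-¼) = (-30 + 2*a)*(-¼) = 15/2 - a/2)
((15 + (4 - 1*7)) + G(3))² = ((15 + (4 - 1*7)) + (15/2 - ½*3))² = ((15 + (4 - 7)) + (15/2 - 3/2))² = ((15 - 3) + 6)² = (12 + 6)² = 18² = 324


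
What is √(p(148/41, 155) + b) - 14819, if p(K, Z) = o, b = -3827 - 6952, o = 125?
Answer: -14819 + I*√10654 ≈ -14819.0 + 103.22*I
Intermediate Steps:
b = -10779
p(K, Z) = 125
√(p(148/41, 155) + b) - 14819 = √(125 - 10779) - 14819 = √(-10654) - 14819 = I*√10654 - 14819 = -14819 + I*√10654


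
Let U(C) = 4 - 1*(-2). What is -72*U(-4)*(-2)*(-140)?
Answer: -120960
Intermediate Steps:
U(C) = 6 (U(C) = 4 + 2 = 6)
-72*U(-4)*(-2)*(-140) = -432*(-2)*(-140) = -72*(-12)*(-140) = 864*(-140) = -120960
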